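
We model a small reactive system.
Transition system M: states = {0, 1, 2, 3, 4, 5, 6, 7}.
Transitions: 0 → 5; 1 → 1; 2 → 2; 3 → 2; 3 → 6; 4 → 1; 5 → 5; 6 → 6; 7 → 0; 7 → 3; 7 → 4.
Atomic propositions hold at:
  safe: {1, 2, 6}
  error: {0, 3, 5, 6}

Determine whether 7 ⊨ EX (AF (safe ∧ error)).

Sat(safe ∧ error) = {6}
AF (safe ∧ error): least fixpoint, start Z0 = {6}, add states with every successor in Z. Already a fixed point.
Sat(AF (safe ∧ error)) = {6}
Sat(EX (AF (safe ∧ error))) = {s : some successor in {6}} = {3, 6}
7 ∉ Sat(EX (AF (safe ∧ error))) = {3, 6}, so the formula does not hold at 7.

No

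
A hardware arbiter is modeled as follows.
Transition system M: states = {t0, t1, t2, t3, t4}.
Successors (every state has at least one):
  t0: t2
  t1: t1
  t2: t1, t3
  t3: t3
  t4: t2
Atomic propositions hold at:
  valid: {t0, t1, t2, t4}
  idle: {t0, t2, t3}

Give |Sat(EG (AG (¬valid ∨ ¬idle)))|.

Sat(¬valid) = {t3}
Sat(¬idle) = {t1, t4}
Sat(¬valid ∨ ¬idle) = {t1, t3, t4}
AG (¬valid ∨ ¬idle): greatest fixpoint, start Z0 = {t1, t3, t4}, keep only states in Sat with every successor in Z. Z1 = {t1, t3}; fixed.
Sat(AG (¬valid ∨ ¬idle)) = {t1, t3}
EG (AG (¬valid ∨ ¬idle)): greatest fixpoint, start Z0 = {t1, t3}, keep only states in Sat with some successor in Z. Already a fixed point.
Sat(EG (AG (¬valid ∨ ¬idle))) = {t1, t3}
|Sat(EG (AG (¬valid ∨ ¬idle)))| = |{t1, t3}| = 2.

2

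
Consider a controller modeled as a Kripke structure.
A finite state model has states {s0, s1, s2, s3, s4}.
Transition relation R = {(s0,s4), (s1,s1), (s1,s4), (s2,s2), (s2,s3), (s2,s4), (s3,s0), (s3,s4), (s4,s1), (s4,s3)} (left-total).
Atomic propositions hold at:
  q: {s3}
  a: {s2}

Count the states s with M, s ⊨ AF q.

1

AF q: least fixpoint, start Z0 = {s3}, add states with every successor in Z. Already a fixed point.
Sat(AF q) = {s3}
|Sat(AF q)| = |{s3}| = 1.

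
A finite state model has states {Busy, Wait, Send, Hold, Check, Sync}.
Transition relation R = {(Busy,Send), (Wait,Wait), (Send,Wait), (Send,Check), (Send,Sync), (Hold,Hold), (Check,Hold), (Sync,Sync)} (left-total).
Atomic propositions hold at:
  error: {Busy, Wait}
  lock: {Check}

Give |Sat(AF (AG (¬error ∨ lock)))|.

Sat(¬error) = {Send, Hold, Check, Sync}
Sat(¬error ∨ lock) = {Send, Hold, Check, Sync}
AG (¬error ∨ lock): greatest fixpoint, start Z0 = {Send, Hold, Check, Sync}, keep only states in Sat with every successor in Z. Z1 = {Hold, Check, Sync}; fixed.
Sat(AG (¬error ∨ lock)) = {Hold, Check, Sync}
AF (AG (¬error ∨ lock)): least fixpoint, start Z0 = {Hold, Check, Sync}, add states with every successor in Z. Already a fixed point.
Sat(AF (AG (¬error ∨ lock))) = {Hold, Check, Sync}
|Sat(AF (AG (¬error ∨ lock)))| = |{Hold, Check, Sync}| = 3.

3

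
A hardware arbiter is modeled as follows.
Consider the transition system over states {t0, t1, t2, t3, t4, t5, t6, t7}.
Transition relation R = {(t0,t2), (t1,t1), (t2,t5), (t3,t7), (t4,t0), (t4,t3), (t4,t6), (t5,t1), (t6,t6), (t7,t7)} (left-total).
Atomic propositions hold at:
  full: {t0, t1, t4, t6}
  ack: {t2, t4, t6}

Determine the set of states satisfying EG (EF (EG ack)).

{t4, t6}

EG ack: greatest fixpoint, start Z0 = {t2, t4, t6}, keep only states in Sat with some successor in Z. Z1 = {t4, t6}; fixed.
Sat(EG ack) = {t4, t6}
EF (EG ack): least fixpoint, start Z0 = {t4, t6}, add states with some successor in Z. Already a fixed point.
Sat(EF (EG ack)) = {t4, t6}
EG (EF (EG ack)): greatest fixpoint, start Z0 = {t4, t6}, keep only states in Sat with some successor in Z. Already a fixed point.
Sat(EG (EF (EG ack))) = {t4, t6}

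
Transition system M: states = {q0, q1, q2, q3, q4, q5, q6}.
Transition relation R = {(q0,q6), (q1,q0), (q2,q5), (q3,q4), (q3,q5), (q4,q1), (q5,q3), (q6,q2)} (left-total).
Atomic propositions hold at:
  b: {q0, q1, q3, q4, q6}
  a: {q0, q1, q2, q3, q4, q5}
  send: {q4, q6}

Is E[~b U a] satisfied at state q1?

Sat(~b) = {q2, q5}
E[~b U a]: least fixpoint, start Z0 = Sat(a) = {q0, q1, q2, q3, q4, q5}, add states in Sat(~b) with some successor in Z. Already a fixed point.
Sat(E[~b U a]) = {q0, q1, q2, q3, q4, q5}
q1 ∈ Sat(E[~b U a]) = {q0, q1, q2, q3, q4, q5}, so the formula holds at q1.

Yes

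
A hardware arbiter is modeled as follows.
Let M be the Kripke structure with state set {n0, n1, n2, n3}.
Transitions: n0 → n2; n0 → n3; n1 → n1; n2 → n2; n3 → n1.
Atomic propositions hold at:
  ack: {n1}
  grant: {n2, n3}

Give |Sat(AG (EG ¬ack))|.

1

Sat(¬ack) = {n0, n2, n3}
EG ¬ack: greatest fixpoint, start Z0 = {n0, n2, n3}, keep only states in Sat with some successor in Z. Z1 = {n0, n2}; fixed.
Sat(EG ¬ack) = {n0, n2}
AG (EG ¬ack): greatest fixpoint, start Z0 = {n0, n2}, keep only states in Sat with every successor in Z. Z1 = {n2}; fixed.
Sat(AG (EG ¬ack)) = {n2}
|Sat(AG (EG ¬ack))| = |{n2}| = 1.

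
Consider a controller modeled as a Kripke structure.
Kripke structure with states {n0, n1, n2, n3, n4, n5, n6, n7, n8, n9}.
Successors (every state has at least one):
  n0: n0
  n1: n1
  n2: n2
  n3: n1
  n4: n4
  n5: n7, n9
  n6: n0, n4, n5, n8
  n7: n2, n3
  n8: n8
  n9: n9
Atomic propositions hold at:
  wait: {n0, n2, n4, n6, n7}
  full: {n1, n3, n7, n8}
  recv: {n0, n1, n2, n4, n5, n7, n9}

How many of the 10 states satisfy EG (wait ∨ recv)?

8

Sat(wait ∨ recv) = {n0, n1, n2, n4, n5, n6, n7, n9}
EG (wait ∨ recv): greatest fixpoint, start Z0 = {n0, n1, n2, n4, n5, n6, n7, n9}, keep only states in Sat with some successor in Z. Already a fixed point.
Sat(EG (wait ∨ recv)) = {n0, n1, n2, n4, n5, n6, n7, n9}
|Sat(EG (wait ∨ recv))| = |{n0, n1, n2, n4, n5, n6, n7, n9}| = 8.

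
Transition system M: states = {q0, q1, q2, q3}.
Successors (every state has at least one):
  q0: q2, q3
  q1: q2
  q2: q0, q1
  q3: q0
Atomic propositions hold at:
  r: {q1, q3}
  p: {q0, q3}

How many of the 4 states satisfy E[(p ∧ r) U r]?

2

Sat(p ∧ r) = {q3}
E[(p ∧ r) U r]: least fixpoint, start Z0 = Sat(r) = {q1, q3}, add states in Sat(p ∧ r) with some successor in Z. Already a fixed point.
Sat(E[(p ∧ r) U r]) = {q1, q3}
|Sat(E[(p ∧ r) U r])| = |{q1, q3}| = 2.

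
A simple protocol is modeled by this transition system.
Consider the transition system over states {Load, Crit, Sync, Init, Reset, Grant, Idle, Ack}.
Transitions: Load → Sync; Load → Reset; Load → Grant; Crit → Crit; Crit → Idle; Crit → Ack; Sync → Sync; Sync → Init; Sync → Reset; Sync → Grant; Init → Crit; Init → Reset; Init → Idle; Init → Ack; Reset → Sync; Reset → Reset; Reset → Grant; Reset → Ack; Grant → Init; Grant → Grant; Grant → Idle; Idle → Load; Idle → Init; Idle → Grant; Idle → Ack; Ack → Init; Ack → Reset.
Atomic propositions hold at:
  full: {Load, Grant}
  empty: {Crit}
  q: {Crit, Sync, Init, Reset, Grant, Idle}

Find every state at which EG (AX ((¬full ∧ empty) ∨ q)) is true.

{Load, Sync, Grant}

Sat(¬full) = {Crit, Sync, Init, Reset, Idle, Ack}
Sat(¬full ∧ empty) = {Crit}
Sat((¬full ∧ empty) ∨ q) = {Crit, Sync, Init, Reset, Grant, Idle}
Sat(AX ((¬full ∧ empty) ∨ q)) = {s : every successor in {Crit, Sync, Init, Reset, Grant, Idle}} = {Load, Sync, Grant, Ack}
EG (AX ((¬full ∧ empty) ∨ q)): greatest fixpoint, start Z0 = {Load, Sync, Grant, Ack}, keep only states in Sat with some successor in Z. Z1 = {Load, Sync, Grant}; fixed.
Sat(EG (AX ((¬full ∧ empty) ∨ q))) = {Load, Sync, Grant}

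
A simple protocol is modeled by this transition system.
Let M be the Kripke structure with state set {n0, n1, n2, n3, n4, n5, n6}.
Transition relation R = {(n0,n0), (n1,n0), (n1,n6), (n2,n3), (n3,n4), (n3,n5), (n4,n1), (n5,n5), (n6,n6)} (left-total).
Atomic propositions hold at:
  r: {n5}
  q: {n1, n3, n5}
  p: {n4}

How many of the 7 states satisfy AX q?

3

Sat(AX q) = {s : every successor in {n1, n3, n5}} = {n2, n4, n5}
|Sat(AX q)| = |{n2, n4, n5}| = 3.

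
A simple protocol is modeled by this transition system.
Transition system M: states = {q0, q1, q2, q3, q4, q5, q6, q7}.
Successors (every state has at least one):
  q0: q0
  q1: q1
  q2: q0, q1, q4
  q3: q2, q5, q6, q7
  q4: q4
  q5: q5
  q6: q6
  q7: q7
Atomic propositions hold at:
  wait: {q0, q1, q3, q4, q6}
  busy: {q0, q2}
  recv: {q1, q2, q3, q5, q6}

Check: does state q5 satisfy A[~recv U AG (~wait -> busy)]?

Sat(~recv) = {q0, q4, q7}
Sat(~wait) = {q2, q5, q7}
Sat(~wait -> busy) = {q0, q1, q2, q3, q4, q6}
AG (~wait -> busy): greatest fixpoint, start Z0 = {q0, q1, q2, q3, q4, q6}, keep only states in Sat with every successor in Z. Z1 = {q0, q1, q2, q4, q6}; fixed.
Sat(AG (~wait -> busy)) = {q0, q1, q2, q4, q6}
A[~recv U AG (~wait -> busy)]: least fixpoint, start Z0 = Sat(AG (~wait -> busy)) = {q0, q1, q2, q4, q6}, add states in Sat(~recv) with every successor in Z. Already a fixed point.
Sat(A[~recv U AG (~wait -> busy)]) = {q0, q1, q2, q4, q6}
q5 ∉ Sat(A[~recv U AG (~wait -> busy)]) = {q0, q1, q2, q4, q6}, so the formula does not hold at q5.

No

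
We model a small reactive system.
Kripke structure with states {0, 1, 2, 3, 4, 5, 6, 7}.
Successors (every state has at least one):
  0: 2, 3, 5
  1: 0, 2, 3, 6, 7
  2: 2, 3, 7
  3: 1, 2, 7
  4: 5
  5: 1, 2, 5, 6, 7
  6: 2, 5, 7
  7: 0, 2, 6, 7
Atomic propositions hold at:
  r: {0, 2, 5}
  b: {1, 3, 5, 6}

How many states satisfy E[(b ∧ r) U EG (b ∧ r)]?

Sat(b ∧ r) = {5}
EG (b ∧ r): greatest fixpoint, start Z0 = {5}, keep only states in Sat with some successor in Z. Already a fixed point.
Sat(EG (b ∧ r)) = {5}
E[(b ∧ r) U EG (b ∧ r)]: least fixpoint, start Z0 = Sat(EG (b ∧ r)) = {5}, add states in Sat(b ∧ r) with some successor in Z. Already a fixed point.
Sat(E[(b ∧ r) U EG (b ∧ r)]) = {5}
|Sat(E[(b ∧ r) U EG (b ∧ r)])| = |{5}| = 1.

1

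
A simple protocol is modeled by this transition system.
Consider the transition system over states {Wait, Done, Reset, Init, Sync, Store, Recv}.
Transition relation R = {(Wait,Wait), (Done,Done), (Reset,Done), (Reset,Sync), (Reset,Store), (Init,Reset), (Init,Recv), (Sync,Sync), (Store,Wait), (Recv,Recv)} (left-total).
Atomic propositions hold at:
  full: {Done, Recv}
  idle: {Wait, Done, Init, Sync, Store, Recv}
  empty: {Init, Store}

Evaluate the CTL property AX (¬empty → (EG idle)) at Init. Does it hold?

No

Sat(¬empty) = {Wait, Done, Reset, Sync, Recv}
EG idle: greatest fixpoint, start Z0 = {Wait, Done, Init, Sync, Store, Recv}, keep only states in Sat with some successor in Z. Already a fixed point.
Sat(EG idle) = {Wait, Done, Init, Sync, Store, Recv}
Sat(¬empty → (EG idle)) = {Wait, Done, Init, Sync, Store, Recv}
Sat(AX (¬empty → (EG idle))) = {s : every successor in {Wait, Done, Init, Sync, Store, Recv}} = {Wait, Done, Reset, Sync, Store, Recv}
Init ∉ Sat(AX (¬empty → (EG idle))) = {Wait, Done, Reset, Sync, Store, Recv}, so the formula does not hold at Init.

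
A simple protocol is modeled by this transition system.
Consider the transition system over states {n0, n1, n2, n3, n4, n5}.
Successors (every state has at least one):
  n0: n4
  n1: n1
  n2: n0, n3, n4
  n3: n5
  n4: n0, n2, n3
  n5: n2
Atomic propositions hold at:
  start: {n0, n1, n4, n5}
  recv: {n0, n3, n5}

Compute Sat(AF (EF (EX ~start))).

{n0, n2, n3, n4, n5}

Sat(~start) = {n2, n3}
Sat(EX ~start) = {s : some successor in {n2, n3}} = {n2, n4, n5}
EF (EX ~start): least fixpoint, start Z0 = {n2, n4, n5}, add states with some successor in Z. Z1 = {n0, n2, n3, n4, n5}; fixed.
Sat(EF (EX ~start)) = {n0, n2, n3, n4, n5}
AF (EF (EX ~start)): least fixpoint, start Z0 = {n0, n2, n3, n4, n5}, add states with every successor in Z. Already a fixed point.
Sat(AF (EF (EX ~start))) = {n0, n2, n3, n4, n5}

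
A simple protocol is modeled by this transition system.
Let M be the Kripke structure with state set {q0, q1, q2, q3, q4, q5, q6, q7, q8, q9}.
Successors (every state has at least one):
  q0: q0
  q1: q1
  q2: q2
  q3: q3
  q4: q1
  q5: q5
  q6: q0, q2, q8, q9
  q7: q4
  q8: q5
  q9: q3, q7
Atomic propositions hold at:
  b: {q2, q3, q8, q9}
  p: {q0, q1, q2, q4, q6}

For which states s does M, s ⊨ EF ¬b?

Sat(¬b) = {q0, q1, q4, q5, q6, q7}
EF ¬b: least fixpoint, start Z0 = {q0, q1, q4, q5, q6, q7}, add states with some successor in Z. Z1 = {q0, q1, q4, q5, q6, q7, q8, q9}; fixed.
Sat(EF ¬b) = {q0, q1, q4, q5, q6, q7, q8, q9}

{q0, q1, q4, q5, q6, q7, q8, q9}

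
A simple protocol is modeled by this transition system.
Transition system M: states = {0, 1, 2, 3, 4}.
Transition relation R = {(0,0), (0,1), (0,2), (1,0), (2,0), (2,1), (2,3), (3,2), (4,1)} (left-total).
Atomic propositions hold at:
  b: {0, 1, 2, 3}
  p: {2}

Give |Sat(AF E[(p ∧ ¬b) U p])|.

2

Sat(¬b) = {4}
Sat(p ∧ ¬b) = ∅
E[(p ∧ ¬b) U p]: least fixpoint, start Z0 = Sat(p) = {2}, add states in Sat(p ∧ ¬b) with some successor in Z. Already a fixed point.
Sat(E[(p ∧ ¬b) U p]) = {2}
AF E[(p ∧ ¬b) U p]: least fixpoint, start Z0 = {2}, add states with every successor in Z. Z1 = {2, 3}; fixed.
Sat(AF E[(p ∧ ¬b) U p]) = {2, 3}
|Sat(AF E[(p ∧ ¬b) U p])| = |{2, 3}| = 2.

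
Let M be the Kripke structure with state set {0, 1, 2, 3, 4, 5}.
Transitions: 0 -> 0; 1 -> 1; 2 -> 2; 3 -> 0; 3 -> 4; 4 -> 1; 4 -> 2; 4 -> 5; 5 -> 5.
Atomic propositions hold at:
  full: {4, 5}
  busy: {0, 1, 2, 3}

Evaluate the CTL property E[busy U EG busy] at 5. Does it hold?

EG busy: greatest fixpoint, start Z0 = {0, 1, 2, 3}, keep only states in Sat with some successor in Z. Already a fixed point.
Sat(EG busy) = {0, 1, 2, 3}
E[busy U EG busy]: least fixpoint, start Z0 = Sat(EG busy) = {0, 1, 2, 3}, add states in Sat(busy) with some successor in Z. Already a fixed point.
Sat(E[busy U EG busy]) = {0, 1, 2, 3}
5 ∉ Sat(E[busy U EG busy]) = {0, 1, 2, 3}, so the formula does not hold at 5.

No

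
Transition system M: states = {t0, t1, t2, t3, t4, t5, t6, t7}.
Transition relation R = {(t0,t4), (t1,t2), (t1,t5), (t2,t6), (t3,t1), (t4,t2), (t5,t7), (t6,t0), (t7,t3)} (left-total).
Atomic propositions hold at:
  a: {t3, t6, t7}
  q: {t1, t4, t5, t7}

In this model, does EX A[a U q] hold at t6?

A[a U q]: least fixpoint, start Z0 = Sat(q) = {t1, t4, t5, t7}, add states in Sat(a) with every successor in Z. Z1 = {t1, t3, t4, t5, t7}; fixed.
Sat(A[a U q]) = {t1, t3, t4, t5, t7}
Sat(EX A[a U q]) = {s : some successor in {t1, t3, t4, t5, t7}} = {t0, t1, t3, t5, t7}
t6 ∉ Sat(EX A[a U q]) = {t0, t1, t3, t5, t7}, so the formula does not hold at t6.

No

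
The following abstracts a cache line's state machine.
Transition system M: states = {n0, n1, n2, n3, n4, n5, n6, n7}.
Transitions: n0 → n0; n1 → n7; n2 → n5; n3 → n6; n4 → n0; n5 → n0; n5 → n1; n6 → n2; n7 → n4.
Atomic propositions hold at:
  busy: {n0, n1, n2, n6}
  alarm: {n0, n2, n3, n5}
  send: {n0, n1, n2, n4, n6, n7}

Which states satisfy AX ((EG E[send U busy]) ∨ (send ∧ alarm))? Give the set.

E[send U busy]: least fixpoint, start Z0 = Sat(busy) = {n0, n1, n2, n6}, add states in Sat(send) with some successor in Z. Z1 = {n0, n1, n2, n4, n6}; Z2 = {n0, n1, n2, n4, n6, n7}; fixed.
Sat(E[send U busy]) = {n0, n1, n2, n4, n6, n7}
EG E[send U busy]: greatest fixpoint, start Z0 = {n0, n1, n2, n4, n6, n7}, keep only states in Sat with some successor in Z. Z1 = {n0, n1, n4, n6, n7}; Z2 = {n0, n1, n4, n7}; fixed.
Sat(EG E[send U busy]) = {n0, n1, n4, n7}
Sat(send ∧ alarm) = {n0, n2}
Sat((EG E[send U busy]) ∨ (send ∧ alarm)) = {n0, n1, n2, n4, n7}
Sat(AX ((EG E[send U busy]) ∨ (send ∧ alarm))) = {s : every successor in {n0, n1, n2, n4, n7}} = {n0, n1, n4, n5, n6, n7}

{n0, n1, n4, n5, n6, n7}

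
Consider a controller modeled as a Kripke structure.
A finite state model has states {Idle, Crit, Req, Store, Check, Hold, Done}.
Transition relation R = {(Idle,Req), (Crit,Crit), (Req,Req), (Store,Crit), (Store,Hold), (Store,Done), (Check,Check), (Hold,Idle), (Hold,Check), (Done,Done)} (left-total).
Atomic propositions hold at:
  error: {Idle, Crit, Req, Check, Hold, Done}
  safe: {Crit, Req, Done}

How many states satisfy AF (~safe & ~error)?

1

Sat(~safe) = {Idle, Store, Check, Hold}
Sat(~error) = {Store}
Sat(~safe & ~error) = {Store}
AF (~safe & ~error): least fixpoint, start Z0 = {Store}, add states with every successor in Z. Already a fixed point.
Sat(AF (~safe & ~error)) = {Store}
|Sat(AF (~safe & ~error))| = |{Store}| = 1.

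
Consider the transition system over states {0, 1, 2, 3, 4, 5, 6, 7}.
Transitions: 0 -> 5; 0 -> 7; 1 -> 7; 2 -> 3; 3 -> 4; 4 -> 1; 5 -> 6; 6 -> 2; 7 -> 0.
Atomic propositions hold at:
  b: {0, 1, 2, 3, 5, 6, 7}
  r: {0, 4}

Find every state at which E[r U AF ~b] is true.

{0, 2, 3, 4, 5, 6}

Sat(~b) = {4}
AF ~b: least fixpoint, start Z0 = {4}, add states with every successor in Z. Z1 = {3, 4}; Z2 = {2, 3, 4}; Z3 = {2, 3, 4, 6}; Z4 = {2, 3, 4, 5, 6}; fixed.
Sat(AF ~b) = {2, 3, 4, 5, 6}
E[r U AF ~b]: least fixpoint, start Z0 = Sat(AF ~b) = {2, 3, 4, 5, 6}, add states in Sat(r) with some successor in Z. Z1 = {0, 2, 3, 4, 5, 6}; fixed.
Sat(E[r U AF ~b]) = {0, 2, 3, 4, 5, 6}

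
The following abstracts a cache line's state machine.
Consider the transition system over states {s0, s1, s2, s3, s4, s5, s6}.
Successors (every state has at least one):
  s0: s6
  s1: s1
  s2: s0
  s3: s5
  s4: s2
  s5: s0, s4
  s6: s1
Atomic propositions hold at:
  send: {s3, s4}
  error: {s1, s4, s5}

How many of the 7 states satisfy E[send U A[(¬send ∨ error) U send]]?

2

Sat(¬send) = {s0, s1, s2, s5, s6}
Sat(¬send ∨ error) = {s0, s1, s2, s4, s5, s6}
A[(¬send ∨ error) U send]: least fixpoint, start Z0 = Sat(send) = {s3, s4}, add states in Sat(¬send ∨ error) with every successor in Z. Already a fixed point.
Sat(A[(¬send ∨ error) U send]) = {s3, s4}
E[send U A[(¬send ∨ error) U send]]: least fixpoint, start Z0 = Sat(A[(¬send ∨ error) U send]) = {s3, s4}, add states in Sat(send) with some successor in Z. Already a fixed point.
Sat(E[send U A[(¬send ∨ error) U send]]) = {s3, s4}
|Sat(E[send U A[(¬send ∨ error) U send]])| = |{s3, s4}| = 2.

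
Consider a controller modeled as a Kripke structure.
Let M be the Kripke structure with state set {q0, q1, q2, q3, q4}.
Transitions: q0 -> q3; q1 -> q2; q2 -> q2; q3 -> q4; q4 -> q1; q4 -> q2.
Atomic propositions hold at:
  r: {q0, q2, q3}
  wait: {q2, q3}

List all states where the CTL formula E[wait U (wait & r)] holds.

{q2, q3}

Sat(wait & r) = {q2, q3}
E[wait U (wait & r)]: least fixpoint, start Z0 = Sat((wait & r)) = {q2, q3}, add states in Sat(wait) with some successor in Z. Already a fixed point.
Sat(E[wait U (wait & r)]) = {q2, q3}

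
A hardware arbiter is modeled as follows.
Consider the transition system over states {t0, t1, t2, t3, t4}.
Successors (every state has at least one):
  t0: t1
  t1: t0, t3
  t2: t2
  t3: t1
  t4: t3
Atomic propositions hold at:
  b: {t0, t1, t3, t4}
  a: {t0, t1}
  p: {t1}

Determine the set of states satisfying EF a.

EF a: least fixpoint, start Z0 = {t0, t1}, add states with some successor in Z. Z1 = {t0, t1, t3}; Z2 = {t0, t1, t3, t4}; fixed.
Sat(EF a) = {t0, t1, t3, t4}

{t0, t1, t3, t4}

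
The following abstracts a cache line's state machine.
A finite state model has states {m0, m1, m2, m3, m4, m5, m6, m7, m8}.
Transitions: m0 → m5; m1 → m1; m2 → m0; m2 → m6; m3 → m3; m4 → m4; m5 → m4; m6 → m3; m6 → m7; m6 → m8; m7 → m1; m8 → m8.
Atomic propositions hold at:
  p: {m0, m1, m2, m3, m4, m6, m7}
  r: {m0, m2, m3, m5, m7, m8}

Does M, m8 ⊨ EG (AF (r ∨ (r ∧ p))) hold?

Yes

Sat(r ∧ p) = {m0, m2, m3, m7}
Sat(r ∨ (r ∧ p)) = {m0, m2, m3, m5, m7, m8}
AF (r ∨ (r ∧ p)): least fixpoint, start Z0 = {m0, m2, m3, m5, m7, m8}, add states with every successor in Z. Z1 = {m0, m2, m3, m5, m6, m7, m8}; fixed.
Sat(AF (r ∨ (r ∧ p))) = {m0, m2, m3, m5, m6, m7, m8}
EG (AF (r ∨ (r ∧ p))): greatest fixpoint, start Z0 = {m0, m2, m3, m5, m6, m7, m8}, keep only states in Sat with some successor in Z. Z1 = {m0, m2, m3, m6, m8}; Z2 = {m2, m3, m6, m8}; fixed.
Sat(EG (AF (r ∨ (r ∧ p)))) = {m2, m3, m6, m8}
m8 ∈ Sat(EG (AF (r ∨ (r ∧ p)))) = {m2, m3, m6, m8}, so the formula holds at m8.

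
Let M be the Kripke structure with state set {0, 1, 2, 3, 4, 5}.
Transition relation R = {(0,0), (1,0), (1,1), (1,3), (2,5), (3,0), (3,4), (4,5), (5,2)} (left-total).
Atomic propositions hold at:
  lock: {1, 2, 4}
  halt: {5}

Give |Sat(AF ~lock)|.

Sat(~lock) = {0, 3, 5}
AF ~lock: least fixpoint, start Z0 = {0, 3, 5}, add states with every successor in Z. Z1 = {0, 2, 3, 4, 5}; fixed.
Sat(AF ~lock) = {0, 2, 3, 4, 5}
|Sat(AF ~lock)| = |{0, 2, 3, 4, 5}| = 5.

5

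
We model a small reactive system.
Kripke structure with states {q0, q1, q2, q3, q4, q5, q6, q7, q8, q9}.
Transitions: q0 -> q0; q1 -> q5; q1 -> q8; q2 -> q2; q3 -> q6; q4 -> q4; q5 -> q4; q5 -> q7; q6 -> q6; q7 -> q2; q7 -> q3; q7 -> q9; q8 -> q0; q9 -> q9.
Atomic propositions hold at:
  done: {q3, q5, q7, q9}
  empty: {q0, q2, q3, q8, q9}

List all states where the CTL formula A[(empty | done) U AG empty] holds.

Sat(empty | done) = {q0, q2, q3, q5, q7, q8, q9}
AG empty: greatest fixpoint, start Z0 = {q0, q2, q3, q8, q9}, keep only states in Sat with every successor in Z. Z1 = {q0, q2, q8, q9}; fixed.
Sat(AG empty) = {q0, q2, q8, q9}
A[(empty | done) U AG empty]: least fixpoint, start Z0 = Sat(AG empty) = {q0, q2, q8, q9}, add states in Sat(empty | done) with every successor in Z. Already a fixed point.
Sat(A[(empty | done) U AG empty]) = {q0, q2, q8, q9}

{q0, q2, q8, q9}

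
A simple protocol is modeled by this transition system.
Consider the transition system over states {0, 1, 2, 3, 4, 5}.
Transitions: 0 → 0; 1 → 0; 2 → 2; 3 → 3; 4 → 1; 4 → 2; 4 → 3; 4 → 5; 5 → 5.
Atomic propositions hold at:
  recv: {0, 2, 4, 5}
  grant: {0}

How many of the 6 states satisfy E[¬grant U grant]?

Sat(¬grant) = {1, 2, 3, 4, 5}
E[¬grant U grant]: least fixpoint, start Z0 = Sat(grant) = {0}, add states in Sat(¬grant) with some successor in Z. Z1 = {0, 1}; Z2 = {0, 1, 4}; fixed.
Sat(E[¬grant U grant]) = {0, 1, 4}
|Sat(E[¬grant U grant])| = |{0, 1, 4}| = 3.

3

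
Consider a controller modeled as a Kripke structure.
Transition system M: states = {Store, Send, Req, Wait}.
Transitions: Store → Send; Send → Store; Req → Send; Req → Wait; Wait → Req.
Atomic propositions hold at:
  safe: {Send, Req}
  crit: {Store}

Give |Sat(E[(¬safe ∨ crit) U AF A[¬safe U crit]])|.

2

Sat(¬safe) = {Store, Wait}
Sat(¬safe ∨ crit) = {Store, Wait}
A[¬safe U crit]: least fixpoint, start Z0 = Sat(crit) = {Store}, add states in Sat(¬safe) with every successor in Z. Already a fixed point.
Sat(A[¬safe U crit]) = {Store}
AF A[¬safe U crit]: least fixpoint, start Z0 = {Store}, add states with every successor in Z. Z1 = {Store, Send}; fixed.
Sat(AF A[¬safe U crit]) = {Store, Send}
E[(¬safe ∨ crit) U AF A[¬safe U crit]]: least fixpoint, start Z0 = Sat(AF A[¬safe U crit]) = {Store, Send}, add states in Sat(¬safe ∨ crit) with some successor in Z. Already a fixed point.
Sat(E[(¬safe ∨ crit) U AF A[¬safe U crit]]) = {Store, Send}
|Sat(E[(¬safe ∨ crit) U AF A[¬safe U crit]])| = |{Store, Send}| = 2.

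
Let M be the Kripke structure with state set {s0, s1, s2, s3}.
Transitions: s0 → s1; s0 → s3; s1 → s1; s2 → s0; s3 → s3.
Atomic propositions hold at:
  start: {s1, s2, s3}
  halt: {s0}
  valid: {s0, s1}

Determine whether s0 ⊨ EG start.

EG start: greatest fixpoint, start Z0 = {s1, s2, s3}, keep only states in Sat with some successor in Z. Z1 = {s1, s3}; fixed.
Sat(EG start) = {s1, s3}
s0 ∉ Sat(EG start) = {s1, s3}, so the formula does not hold at s0.

No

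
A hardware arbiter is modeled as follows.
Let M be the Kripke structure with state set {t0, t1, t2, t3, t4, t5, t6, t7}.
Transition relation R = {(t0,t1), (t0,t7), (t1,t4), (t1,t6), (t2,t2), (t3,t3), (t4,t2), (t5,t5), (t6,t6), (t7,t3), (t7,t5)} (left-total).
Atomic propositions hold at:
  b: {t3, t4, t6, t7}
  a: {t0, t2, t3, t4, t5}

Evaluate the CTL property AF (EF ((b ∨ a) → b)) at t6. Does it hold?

Sat(b ∨ a) = {t0, t2, t3, t4, t5, t6, t7}
Sat((b ∨ a) → b) = {t1, t3, t4, t6, t7}
EF ((b ∨ a) → b): least fixpoint, start Z0 = {t1, t3, t4, t6, t7}, add states with some successor in Z. Z1 = {t0, t1, t3, t4, t6, t7}; fixed.
Sat(EF ((b ∨ a) → b)) = {t0, t1, t3, t4, t6, t7}
AF (EF ((b ∨ a) → b)): least fixpoint, start Z0 = {t0, t1, t3, t4, t6, t7}, add states with every successor in Z. Already a fixed point.
Sat(AF (EF ((b ∨ a) → b))) = {t0, t1, t3, t4, t6, t7}
t6 ∈ Sat(AF (EF ((b ∨ a) → b))) = {t0, t1, t3, t4, t6, t7}, so the formula holds at t6.

Yes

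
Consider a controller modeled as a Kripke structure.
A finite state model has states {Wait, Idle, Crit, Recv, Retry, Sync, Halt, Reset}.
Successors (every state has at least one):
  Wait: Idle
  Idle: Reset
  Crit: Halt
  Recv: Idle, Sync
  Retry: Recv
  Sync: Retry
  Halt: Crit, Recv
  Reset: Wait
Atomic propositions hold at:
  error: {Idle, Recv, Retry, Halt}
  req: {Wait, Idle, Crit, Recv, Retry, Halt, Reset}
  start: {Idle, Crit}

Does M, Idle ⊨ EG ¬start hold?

No

Sat(¬start) = {Wait, Recv, Retry, Sync, Halt, Reset}
EG ¬start: greatest fixpoint, start Z0 = {Wait, Recv, Retry, Sync, Halt, Reset}, keep only states in Sat with some successor in Z. Z1 = {Recv, Retry, Sync, Halt, Reset}; Z2 = {Recv, Retry, Sync, Halt}; fixed.
Sat(EG ¬start) = {Recv, Retry, Sync, Halt}
Idle ∉ Sat(EG ¬start) = {Recv, Retry, Sync, Halt}, so the formula does not hold at Idle.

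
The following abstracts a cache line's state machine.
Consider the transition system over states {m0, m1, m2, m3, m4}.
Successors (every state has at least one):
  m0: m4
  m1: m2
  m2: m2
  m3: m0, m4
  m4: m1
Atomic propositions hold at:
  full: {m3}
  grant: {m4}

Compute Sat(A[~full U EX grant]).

{m0, m3}

Sat(~full) = {m0, m1, m2, m4}
Sat(EX grant) = {s : some successor in {m4}} = {m0, m3}
A[~full U EX grant]: least fixpoint, start Z0 = Sat(EX grant) = {m0, m3}, add states in Sat(~full) with every successor in Z. Already a fixed point.
Sat(A[~full U EX grant]) = {m0, m3}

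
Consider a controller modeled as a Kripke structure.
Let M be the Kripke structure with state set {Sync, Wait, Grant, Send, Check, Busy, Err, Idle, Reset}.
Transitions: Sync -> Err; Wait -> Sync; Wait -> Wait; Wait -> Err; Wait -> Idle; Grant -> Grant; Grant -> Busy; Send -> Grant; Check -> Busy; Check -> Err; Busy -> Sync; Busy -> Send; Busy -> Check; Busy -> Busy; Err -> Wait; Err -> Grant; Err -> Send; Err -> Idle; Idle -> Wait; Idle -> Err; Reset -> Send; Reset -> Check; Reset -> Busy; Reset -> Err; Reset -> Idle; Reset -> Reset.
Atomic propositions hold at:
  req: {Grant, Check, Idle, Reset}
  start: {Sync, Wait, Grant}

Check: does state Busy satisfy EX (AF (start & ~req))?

Yes

Sat(~req) = {Sync, Wait, Send, Busy, Err}
Sat(start & ~req) = {Sync, Wait}
AF (start & ~req): least fixpoint, start Z0 = {Sync, Wait}, add states with every successor in Z. Already a fixed point.
Sat(AF (start & ~req)) = {Sync, Wait}
Sat(EX (AF (start & ~req))) = {s : some successor in {Sync, Wait}} = {Wait, Busy, Err, Idle}
Busy ∈ Sat(EX (AF (start & ~req))) = {Wait, Busy, Err, Idle}, so the formula holds at Busy.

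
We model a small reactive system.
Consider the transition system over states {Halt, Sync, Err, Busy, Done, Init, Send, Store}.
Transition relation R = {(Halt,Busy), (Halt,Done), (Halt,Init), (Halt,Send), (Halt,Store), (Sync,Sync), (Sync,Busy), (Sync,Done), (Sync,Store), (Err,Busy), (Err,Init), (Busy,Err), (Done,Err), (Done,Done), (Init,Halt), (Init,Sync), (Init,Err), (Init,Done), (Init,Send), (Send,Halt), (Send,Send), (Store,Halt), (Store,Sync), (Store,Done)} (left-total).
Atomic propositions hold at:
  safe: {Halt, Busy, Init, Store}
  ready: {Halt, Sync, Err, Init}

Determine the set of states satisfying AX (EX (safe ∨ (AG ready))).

AG ready: greatest fixpoint, start Z0 = {Halt, Sync, Err, Init}, keep only states in Sat with every successor in Z. Z1 = ∅; fixed.
Sat(AG ready) = ∅
Sat(safe ∨ (AG ready)) = {Halt, Busy, Init, Store}
Sat(EX (safe ∨ (AG ready))) = {s : some successor in {Halt, Busy, Init, Store}} = {Halt, Sync, Err, Init, Send, Store}
Sat(AX (EX (safe ∨ (AG ready)))) = {s : every successor in {Halt, Sync, Err, Init, Send, Store}} = {Busy, Send}

{Busy, Send}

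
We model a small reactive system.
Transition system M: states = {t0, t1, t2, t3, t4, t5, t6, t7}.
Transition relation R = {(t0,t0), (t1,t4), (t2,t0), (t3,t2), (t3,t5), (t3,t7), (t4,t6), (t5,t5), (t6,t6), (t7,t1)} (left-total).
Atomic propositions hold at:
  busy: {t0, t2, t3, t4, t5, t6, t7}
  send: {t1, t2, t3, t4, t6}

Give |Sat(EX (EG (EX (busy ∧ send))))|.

Sat(busy ∧ send) = {t2, t3, t4, t6}
Sat(EX (busy ∧ send)) = {s : some successor in {t2, t3, t4, t6}} = {t1, t3, t4, t6}
EG (EX (busy ∧ send)): greatest fixpoint, start Z0 = {t1, t3, t4, t6}, keep only states in Sat with some successor in Z. Z1 = {t1, t4, t6}; fixed.
Sat(EG (EX (busy ∧ send))) = {t1, t4, t6}
Sat(EX (EG (EX (busy ∧ send)))) = {s : some successor in {t1, t4, t6}} = {t1, t4, t6, t7}
|Sat(EX (EG (EX (busy ∧ send))))| = |{t1, t4, t6, t7}| = 4.

4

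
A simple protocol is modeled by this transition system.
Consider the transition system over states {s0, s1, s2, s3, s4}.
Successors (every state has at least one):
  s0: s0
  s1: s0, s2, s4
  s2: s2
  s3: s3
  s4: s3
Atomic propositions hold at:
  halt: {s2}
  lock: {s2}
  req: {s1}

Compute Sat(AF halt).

{s2}

AF halt: least fixpoint, start Z0 = {s2}, add states with every successor in Z. Already a fixed point.
Sat(AF halt) = {s2}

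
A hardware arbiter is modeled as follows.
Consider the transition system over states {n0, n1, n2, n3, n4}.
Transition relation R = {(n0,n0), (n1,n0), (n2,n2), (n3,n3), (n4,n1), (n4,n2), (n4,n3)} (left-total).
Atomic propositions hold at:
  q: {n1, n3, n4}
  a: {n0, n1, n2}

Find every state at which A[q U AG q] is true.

AG q: greatest fixpoint, start Z0 = {n1, n3, n4}, keep only states in Sat with every successor in Z. Z1 = {n3}; fixed.
Sat(AG q) = {n3}
A[q U AG q]: least fixpoint, start Z0 = Sat(AG q) = {n3}, add states in Sat(q) with every successor in Z. Already a fixed point.
Sat(A[q U AG q]) = {n3}

{n3}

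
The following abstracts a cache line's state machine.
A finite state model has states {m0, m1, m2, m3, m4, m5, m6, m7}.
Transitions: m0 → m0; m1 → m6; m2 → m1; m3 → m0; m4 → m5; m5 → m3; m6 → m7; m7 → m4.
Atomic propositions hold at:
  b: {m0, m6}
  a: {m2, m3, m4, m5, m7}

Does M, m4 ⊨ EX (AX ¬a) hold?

No

Sat(¬a) = {m0, m1, m6}
Sat(AX ¬a) = {s : every successor in {m0, m1, m6}} = {m0, m1, m2, m3}
Sat(EX (AX ¬a)) = {s : some successor in {m0, m1, m2, m3}} = {m0, m2, m3, m5}
m4 ∉ Sat(EX (AX ¬a)) = {m0, m2, m3, m5}, so the formula does not hold at m4.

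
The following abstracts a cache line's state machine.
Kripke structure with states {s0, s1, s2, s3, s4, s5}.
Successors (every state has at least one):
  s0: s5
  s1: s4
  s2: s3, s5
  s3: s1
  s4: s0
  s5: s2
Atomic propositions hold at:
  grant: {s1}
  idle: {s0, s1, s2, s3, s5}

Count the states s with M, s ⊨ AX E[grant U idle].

E[grant U idle]: least fixpoint, start Z0 = Sat(idle) = {s0, s1, s2, s3, s5}, add states in Sat(grant) with some successor in Z. Already a fixed point.
Sat(E[grant U idle]) = {s0, s1, s2, s3, s5}
Sat(AX E[grant U idle]) = {s : every successor in {s0, s1, s2, s3, s5}} = {s0, s2, s3, s4, s5}
|Sat(AX E[grant U idle])| = |{s0, s2, s3, s4, s5}| = 5.

5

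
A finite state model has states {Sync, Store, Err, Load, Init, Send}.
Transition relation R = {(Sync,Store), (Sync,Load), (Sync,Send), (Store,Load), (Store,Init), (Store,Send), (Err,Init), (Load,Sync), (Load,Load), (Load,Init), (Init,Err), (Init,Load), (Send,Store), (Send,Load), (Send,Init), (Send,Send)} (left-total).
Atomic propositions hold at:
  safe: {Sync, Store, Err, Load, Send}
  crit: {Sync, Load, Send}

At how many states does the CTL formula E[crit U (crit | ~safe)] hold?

4

Sat(~safe) = {Init}
Sat(crit | ~safe) = {Sync, Load, Init, Send}
E[crit U (crit | ~safe)]: least fixpoint, start Z0 = Sat((crit | ~safe)) = {Sync, Load, Init, Send}, add states in Sat(crit) with some successor in Z. Already a fixed point.
Sat(E[crit U (crit | ~safe)]) = {Sync, Load, Init, Send}
|Sat(E[crit U (crit | ~safe)])| = |{Sync, Load, Init, Send}| = 4.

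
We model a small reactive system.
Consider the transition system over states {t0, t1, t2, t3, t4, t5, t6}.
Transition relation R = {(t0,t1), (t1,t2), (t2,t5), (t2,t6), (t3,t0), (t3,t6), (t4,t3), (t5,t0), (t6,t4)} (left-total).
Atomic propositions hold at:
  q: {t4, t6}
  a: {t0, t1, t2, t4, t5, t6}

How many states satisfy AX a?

6

Sat(AX a) = {s : every successor in {t0, t1, t2, t4, t5, t6}} = {t0, t1, t2, t3, t5, t6}
|Sat(AX a)| = |{t0, t1, t2, t3, t5, t6}| = 6.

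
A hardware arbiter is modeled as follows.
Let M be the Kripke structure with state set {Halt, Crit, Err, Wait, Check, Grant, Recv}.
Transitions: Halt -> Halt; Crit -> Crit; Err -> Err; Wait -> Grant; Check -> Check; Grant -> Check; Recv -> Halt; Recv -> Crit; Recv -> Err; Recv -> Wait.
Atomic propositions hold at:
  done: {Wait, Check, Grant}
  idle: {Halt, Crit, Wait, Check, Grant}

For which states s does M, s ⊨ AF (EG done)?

{Wait, Check, Grant}

EG done: greatest fixpoint, start Z0 = {Wait, Check, Grant}, keep only states in Sat with some successor in Z. Already a fixed point.
Sat(EG done) = {Wait, Check, Grant}
AF (EG done): least fixpoint, start Z0 = {Wait, Check, Grant}, add states with every successor in Z. Already a fixed point.
Sat(AF (EG done)) = {Wait, Check, Grant}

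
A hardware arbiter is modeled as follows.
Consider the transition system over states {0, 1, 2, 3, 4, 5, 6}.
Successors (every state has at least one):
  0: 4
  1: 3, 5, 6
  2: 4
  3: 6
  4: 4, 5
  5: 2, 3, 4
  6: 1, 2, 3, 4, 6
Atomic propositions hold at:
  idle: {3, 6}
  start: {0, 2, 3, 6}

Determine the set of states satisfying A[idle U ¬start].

Sat(¬start) = {1, 4, 5}
A[idle U ¬start]: least fixpoint, start Z0 = Sat(¬start) = {1, 4, 5}, add states in Sat(idle) with every successor in Z. Already a fixed point.
Sat(A[idle U ¬start]) = {1, 4, 5}

{1, 4, 5}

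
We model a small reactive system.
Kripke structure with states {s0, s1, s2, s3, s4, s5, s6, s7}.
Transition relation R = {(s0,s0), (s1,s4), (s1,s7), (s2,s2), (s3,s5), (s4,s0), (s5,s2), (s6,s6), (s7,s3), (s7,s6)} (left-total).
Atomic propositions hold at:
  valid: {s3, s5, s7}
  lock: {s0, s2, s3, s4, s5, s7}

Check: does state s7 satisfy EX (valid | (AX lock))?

Yes

Sat(AX lock) = {s : every successor in {s0, s2, s3, s4, s5, s7}} = {s0, s1, s2, s3, s4, s5}
Sat(valid | (AX lock)) = {s0, s1, s2, s3, s4, s5, s7}
Sat(EX (valid | (AX lock))) = {s : some successor in {s0, s1, s2, s3, s4, s5, s7}} = {s0, s1, s2, s3, s4, s5, s7}
s7 ∈ Sat(EX (valid | (AX lock))) = {s0, s1, s2, s3, s4, s5, s7}, so the formula holds at s7.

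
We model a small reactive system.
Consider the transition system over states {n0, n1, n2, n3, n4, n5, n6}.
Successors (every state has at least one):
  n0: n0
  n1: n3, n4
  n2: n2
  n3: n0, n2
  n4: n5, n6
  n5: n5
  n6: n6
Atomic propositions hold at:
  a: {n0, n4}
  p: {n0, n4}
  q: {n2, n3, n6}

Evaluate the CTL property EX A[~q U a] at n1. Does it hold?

Yes

Sat(~q) = {n0, n1, n4, n5}
A[~q U a]: least fixpoint, start Z0 = Sat(a) = {n0, n4}, add states in Sat(~q) with every successor in Z. Already a fixed point.
Sat(A[~q U a]) = {n0, n4}
Sat(EX A[~q U a]) = {s : some successor in {n0, n4}} = {n0, n1, n3}
n1 ∈ Sat(EX A[~q U a]) = {n0, n1, n3}, so the formula holds at n1.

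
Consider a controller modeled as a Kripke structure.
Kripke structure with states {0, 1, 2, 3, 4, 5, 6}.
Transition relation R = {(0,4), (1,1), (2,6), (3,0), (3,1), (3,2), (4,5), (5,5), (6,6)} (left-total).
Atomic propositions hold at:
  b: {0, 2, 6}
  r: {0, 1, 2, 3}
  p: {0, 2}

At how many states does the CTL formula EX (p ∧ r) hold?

Sat(p ∧ r) = {0, 2}
Sat(EX (p ∧ r)) = {s : some successor in {0, 2}} = {3}
|Sat(EX (p ∧ r))| = |{3}| = 1.

1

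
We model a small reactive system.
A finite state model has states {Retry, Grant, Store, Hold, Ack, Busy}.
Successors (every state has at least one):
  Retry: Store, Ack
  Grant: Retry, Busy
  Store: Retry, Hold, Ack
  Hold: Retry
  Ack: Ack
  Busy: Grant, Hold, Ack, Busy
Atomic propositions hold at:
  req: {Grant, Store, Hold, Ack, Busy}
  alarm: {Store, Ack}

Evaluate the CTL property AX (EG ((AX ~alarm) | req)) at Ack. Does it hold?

Yes

Sat(~alarm) = {Retry, Grant, Hold, Busy}
Sat(AX ~alarm) = {s : every successor in {Retry, Grant, Hold, Busy}} = {Grant, Hold}
Sat((AX ~alarm) | req) = {Grant, Store, Hold, Ack, Busy}
EG ((AX ~alarm) | req): greatest fixpoint, start Z0 = {Grant, Store, Hold, Ack, Busy}, keep only states in Sat with some successor in Z. Z1 = {Grant, Store, Ack, Busy}; fixed.
Sat(EG ((AX ~alarm) | req)) = {Grant, Store, Ack, Busy}
Sat(AX (EG ((AX ~alarm) | req))) = {s : every successor in {Grant, Store, Ack, Busy}} = {Retry, Ack}
Ack ∈ Sat(AX (EG ((AX ~alarm) | req))) = {Retry, Ack}, so the formula holds at Ack.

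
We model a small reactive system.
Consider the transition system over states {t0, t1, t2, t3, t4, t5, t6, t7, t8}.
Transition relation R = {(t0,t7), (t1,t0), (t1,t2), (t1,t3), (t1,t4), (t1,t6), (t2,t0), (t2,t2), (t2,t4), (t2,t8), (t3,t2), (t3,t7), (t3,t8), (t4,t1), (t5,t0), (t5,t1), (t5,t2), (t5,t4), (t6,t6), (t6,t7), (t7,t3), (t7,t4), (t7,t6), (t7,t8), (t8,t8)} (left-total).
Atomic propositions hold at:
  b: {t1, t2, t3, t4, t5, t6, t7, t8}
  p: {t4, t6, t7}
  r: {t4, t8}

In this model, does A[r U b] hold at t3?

Yes

A[r U b]: least fixpoint, start Z0 = Sat(b) = {t1, t2, t3, t4, t5, t6, t7, t8}, add states in Sat(r) with every successor in Z. Already a fixed point.
Sat(A[r U b]) = {t1, t2, t3, t4, t5, t6, t7, t8}
t3 ∈ Sat(A[r U b]) = {t1, t2, t3, t4, t5, t6, t7, t8}, so the formula holds at t3.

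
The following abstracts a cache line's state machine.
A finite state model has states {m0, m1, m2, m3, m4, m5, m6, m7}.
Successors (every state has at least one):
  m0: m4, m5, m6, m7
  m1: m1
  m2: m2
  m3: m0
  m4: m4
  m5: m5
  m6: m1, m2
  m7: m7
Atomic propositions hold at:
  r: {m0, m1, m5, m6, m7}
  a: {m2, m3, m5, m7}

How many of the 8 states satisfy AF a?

4

AF a: least fixpoint, start Z0 = {m2, m3, m5, m7}, add states with every successor in Z. Already a fixed point.
Sat(AF a) = {m2, m3, m5, m7}
|Sat(AF a)| = |{m2, m3, m5, m7}| = 4.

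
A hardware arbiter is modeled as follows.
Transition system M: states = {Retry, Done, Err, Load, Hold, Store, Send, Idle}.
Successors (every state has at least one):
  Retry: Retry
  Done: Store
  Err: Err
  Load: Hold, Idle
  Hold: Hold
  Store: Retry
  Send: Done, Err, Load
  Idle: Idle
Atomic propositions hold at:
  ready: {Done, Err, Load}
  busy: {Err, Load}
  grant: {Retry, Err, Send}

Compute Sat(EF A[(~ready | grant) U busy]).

{Err, Load, Send}

Sat(~ready) = {Retry, Hold, Store, Send, Idle}
Sat(~ready | grant) = {Retry, Err, Hold, Store, Send, Idle}
A[(~ready | grant) U busy]: least fixpoint, start Z0 = Sat(busy) = {Err, Load}, add states in Sat(~ready | grant) with every successor in Z. Already a fixed point.
Sat(A[(~ready | grant) U busy]) = {Err, Load}
EF A[(~ready | grant) U busy]: least fixpoint, start Z0 = {Err, Load}, add states with some successor in Z. Z1 = {Err, Load, Send}; fixed.
Sat(EF A[(~ready | grant) U busy]) = {Err, Load, Send}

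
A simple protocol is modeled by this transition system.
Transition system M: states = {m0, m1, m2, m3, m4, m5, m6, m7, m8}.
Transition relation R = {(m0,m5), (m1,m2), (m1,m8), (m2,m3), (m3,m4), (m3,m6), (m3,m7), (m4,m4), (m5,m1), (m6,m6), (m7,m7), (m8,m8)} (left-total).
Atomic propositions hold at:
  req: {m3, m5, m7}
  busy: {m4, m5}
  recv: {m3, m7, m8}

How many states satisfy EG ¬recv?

2

Sat(¬recv) = {m0, m1, m2, m4, m5, m6}
EG ¬recv: greatest fixpoint, start Z0 = {m0, m1, m2, m4, m5, m6}, keep only states in Sat with some successor in Z. Z1 = {m0, m1, m4, m5, m6}; Z2 = {m0, m4, m5, m6}; Z3 = {m0, m4, m6}; Z4 = {m4, m6}; fixed.
Sat(EG ¬recv) = {m4, m6}
|Sat(EG ¬recv)| = |{m4, m6}| = 2.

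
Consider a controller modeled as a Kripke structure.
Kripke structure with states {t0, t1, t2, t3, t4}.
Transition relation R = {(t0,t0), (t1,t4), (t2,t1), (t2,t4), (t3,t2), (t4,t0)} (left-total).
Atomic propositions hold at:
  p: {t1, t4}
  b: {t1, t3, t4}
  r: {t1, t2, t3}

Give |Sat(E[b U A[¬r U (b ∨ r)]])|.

Sat(¬r) = {t0, t4}
Sat(b ∨ r) = {t1, t2, t3, t4}
A[¬r U (b ∨ r)]: least fixpoint, start Z0 = Sat((b ∨ r)) = {t1, t2, t3, t4}, add states in Sat(¬r) with every successor in Z. Already a fixed point.
Sat(A[¬r U (b ∨ r)]) = {t1, t2, t3, t4}
E[b U A[¬r U (b ∨ r)]]: least fixpoint, start Z0 = Sat(A[¬r U (b ∨ r)]) = {t1, t2, t3, t4}, add states in Sat(b) with some successor in Z. Already a fixed point.
Sat(E[b U A[¬r U (b ∨ r)]]) = {t1, t2, t3, t4}
|Sat(E[b U A[¬r U (b ∨ r)]])| = |{t1, t2, t3, t4}| = 4.

4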